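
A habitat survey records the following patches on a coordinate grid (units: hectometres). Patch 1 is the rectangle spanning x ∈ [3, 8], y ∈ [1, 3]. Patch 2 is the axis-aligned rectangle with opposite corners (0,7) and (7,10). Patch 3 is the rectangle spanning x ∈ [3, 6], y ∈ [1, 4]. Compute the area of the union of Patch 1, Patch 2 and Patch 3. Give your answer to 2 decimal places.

By inclusion–exclusion:
Individual areas: |Patch 1| = 10, |Patch 2| = 21, |Patch 3| = 9.
|Patch 1∩Patch 2| = 0 (no overlap).
|Patch 1∩Patch 3|: x∈[3,6], y∈[1,3] → 3·2 = 6.
|Patch 2∩Patch 3| = 0 (no overlap).
|Patch 1∩Patch 2∩Patch 3| = 0.
|Patch 1 ∪ Patch 2 ∪ Patch 3| = 40 − 6 + 0 = 34.00.

34.00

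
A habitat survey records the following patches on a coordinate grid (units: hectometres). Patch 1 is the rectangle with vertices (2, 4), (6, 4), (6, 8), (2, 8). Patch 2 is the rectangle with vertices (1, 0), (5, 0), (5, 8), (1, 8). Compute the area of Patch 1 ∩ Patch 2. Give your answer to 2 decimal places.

12.00

|Patch 1∩Patch 2|: x∈[2,5], y∈[4,8] → 3·4 = 12.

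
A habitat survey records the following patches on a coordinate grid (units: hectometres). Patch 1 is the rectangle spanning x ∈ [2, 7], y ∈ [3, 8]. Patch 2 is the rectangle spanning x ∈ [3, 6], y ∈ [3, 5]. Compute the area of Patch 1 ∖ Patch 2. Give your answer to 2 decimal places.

19.00

|Patch 1∩Patch 2|: x∈[3,6], y∈[3,5] → 3·2 = 6.
|Patch 1| = 25.
|Patch 1 ∖ Patch 2| = |Patch 1| − |Patch 1∩Patch 2| = 25 − 6 = 19.00.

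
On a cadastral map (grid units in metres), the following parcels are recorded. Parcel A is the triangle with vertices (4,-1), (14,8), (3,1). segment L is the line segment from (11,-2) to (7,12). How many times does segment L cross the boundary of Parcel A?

The segment meets the boundary at (9.341,3.807), (9.044,4.846).

2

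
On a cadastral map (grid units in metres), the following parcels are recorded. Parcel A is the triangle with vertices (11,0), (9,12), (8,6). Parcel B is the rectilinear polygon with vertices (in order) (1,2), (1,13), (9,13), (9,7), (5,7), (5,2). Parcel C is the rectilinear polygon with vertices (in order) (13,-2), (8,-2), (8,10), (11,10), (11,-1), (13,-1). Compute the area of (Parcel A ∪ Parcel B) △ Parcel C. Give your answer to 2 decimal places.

90.75

|Parcel A ∪ Parcel B| = 77.9167.
|(Parcel A ∪ Parcel B) ∩ Parcel C| = 12.5833.
|(Parcel A ∪ Parcel B) △ Parcel C| = 77.9167 + 38 − 25.1667 = 90.75.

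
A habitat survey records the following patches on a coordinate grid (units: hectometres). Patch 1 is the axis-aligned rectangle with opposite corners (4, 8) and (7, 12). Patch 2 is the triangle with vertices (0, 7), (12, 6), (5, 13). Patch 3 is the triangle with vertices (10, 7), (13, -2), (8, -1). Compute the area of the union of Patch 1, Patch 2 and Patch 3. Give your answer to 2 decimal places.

59.81

By inclusion–exclusion:
Individual areas: |Patch 1| = 12, |Patch 2| = 38.5, |Patch 3| = 21.
|Patch 1∩Patch 2| = 11.4833.
|Patch 1∩Patch 3| = 0.
|Patch 2∩Patch 3| = 0.2041.
|Patch 1∩Patch 2∩Patch 3| = 0.
|Patch 1 ∪ Patch 2 ∪ Patch 3| = 71.5 − 11.6874 + 0 = 59.81.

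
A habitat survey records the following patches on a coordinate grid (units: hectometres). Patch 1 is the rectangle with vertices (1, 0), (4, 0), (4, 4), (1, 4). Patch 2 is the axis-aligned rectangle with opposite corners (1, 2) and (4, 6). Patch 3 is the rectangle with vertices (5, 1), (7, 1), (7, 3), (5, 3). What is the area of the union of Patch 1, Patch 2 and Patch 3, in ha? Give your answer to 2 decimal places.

22.00

By inclusion–exclusion:
Individual areas: |Patch 1| = 12, |Patch 2| = 12, |Patch 3| = 4.
|Patch 1∩Patch 2|: x∈[1,4], y∈[2,4] → 3·2 = 6.
|Patch 1∩Patch 3| = 0 (no overlap).
|Patch 2∩Patch 3| = 0 (no overlap).
|Patch 1∩Patch 2∩Patch 3| = 0.
|Patch 1 ∪ Patch 2 ∪ Patch 3| = 28 − 6 + 0 = 22.00.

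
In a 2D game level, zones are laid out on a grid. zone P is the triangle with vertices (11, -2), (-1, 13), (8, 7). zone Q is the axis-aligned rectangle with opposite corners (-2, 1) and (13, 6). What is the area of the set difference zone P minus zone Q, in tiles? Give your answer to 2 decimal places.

|zone P| = 31.5, |zone P∩zone Q| = 12.8333.
|zone P ∖ zone Q| = |zone P| − |zone P∩zone Q| = 31.5 − 12.8333 = 18.67.

18.67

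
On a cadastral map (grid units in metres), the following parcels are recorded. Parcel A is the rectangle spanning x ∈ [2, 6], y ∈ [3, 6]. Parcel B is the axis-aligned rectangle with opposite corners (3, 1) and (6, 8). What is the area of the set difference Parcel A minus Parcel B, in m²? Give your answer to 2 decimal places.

|Parcel A∩Parcel B|: x∈[3,6], y∈[3,6] → 3·3 = 9.
|Parcel A| = 12.
|Parcel A ∖ Parcel B| = |Parcel A| − |Parcel A∩Parcel B| = 12 − 9 = 3.00.

3.00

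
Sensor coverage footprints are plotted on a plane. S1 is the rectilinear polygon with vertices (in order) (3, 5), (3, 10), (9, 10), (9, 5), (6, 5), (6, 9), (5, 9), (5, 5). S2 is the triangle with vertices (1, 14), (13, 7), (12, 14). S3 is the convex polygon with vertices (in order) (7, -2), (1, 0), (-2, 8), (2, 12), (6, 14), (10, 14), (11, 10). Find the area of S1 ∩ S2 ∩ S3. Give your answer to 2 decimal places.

0.38

The intersection is the polygon with vertices (9,9.333), (7.857,10), (9,10).
By the shoelace formula its area is 0.38.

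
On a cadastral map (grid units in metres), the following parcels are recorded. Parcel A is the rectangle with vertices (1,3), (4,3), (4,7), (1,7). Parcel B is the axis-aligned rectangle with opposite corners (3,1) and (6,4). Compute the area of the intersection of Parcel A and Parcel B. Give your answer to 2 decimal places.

1.00

|Parcel A∩Parcel B|: x∈[3,4], y∈[3,4] → 1·1 = 1.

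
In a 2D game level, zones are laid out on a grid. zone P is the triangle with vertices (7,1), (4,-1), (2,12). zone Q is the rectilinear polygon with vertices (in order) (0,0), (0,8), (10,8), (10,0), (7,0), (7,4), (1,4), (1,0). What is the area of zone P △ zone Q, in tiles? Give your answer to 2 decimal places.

|zone P| = 21.5, |zone Q| = 56, |zone P∩zone Q| = 7.2168.
|zone P △ zone Q| = |zone P| + |zone Q| − 2·|zone P∩zone Q| = 21.5 + 56 − 14.4336 = 63.07.

63.07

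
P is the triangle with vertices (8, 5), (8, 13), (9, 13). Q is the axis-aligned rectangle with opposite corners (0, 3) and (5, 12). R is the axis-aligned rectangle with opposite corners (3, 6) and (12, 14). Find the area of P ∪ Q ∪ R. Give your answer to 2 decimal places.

105.06

By inclusion–exclusion:
Individual areas: |P| = 4, |Q| = 45, |R| = 72.
|P∩Q| = 0.
|P∩R| = 3.9375.
|Q∩R|: x∈[3,5], y∈[6,12] → 2·6 = 12.
|P∩Q∩R| = 0.
|P ∪ Q ∪ R| = 121 − 15.9375 + 0 = 105.06.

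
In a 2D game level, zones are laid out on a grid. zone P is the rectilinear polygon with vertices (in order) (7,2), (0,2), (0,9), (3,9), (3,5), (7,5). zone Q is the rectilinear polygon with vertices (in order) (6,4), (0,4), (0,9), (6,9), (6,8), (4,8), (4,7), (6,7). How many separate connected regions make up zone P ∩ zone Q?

zone P ∩ zone Q is a single connected region.

1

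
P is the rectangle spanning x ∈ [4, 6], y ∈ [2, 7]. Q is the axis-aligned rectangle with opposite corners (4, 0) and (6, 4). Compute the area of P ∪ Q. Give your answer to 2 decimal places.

By inclusion–exclusion:
Individual areas: |P| = 10, |Q| = 8.
|P∩Q|: x∈[4,6], y∈[2,4] → 2·2 = 4.
|P ∪ Q| = 18 − 4 = 14.00.

14.00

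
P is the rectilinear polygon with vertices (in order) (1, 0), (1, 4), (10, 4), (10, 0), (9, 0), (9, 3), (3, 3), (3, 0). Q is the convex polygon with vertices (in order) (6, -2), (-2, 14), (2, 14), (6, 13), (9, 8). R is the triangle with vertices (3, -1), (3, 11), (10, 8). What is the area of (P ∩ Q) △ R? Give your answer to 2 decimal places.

39.90

|P ∩ Q| = 4.4.
|(P ∩ Q) ∩ R| = 3.25.
|(P ∩ Q) △ R| = 4.4 + 42 − 6.5 = 39.90.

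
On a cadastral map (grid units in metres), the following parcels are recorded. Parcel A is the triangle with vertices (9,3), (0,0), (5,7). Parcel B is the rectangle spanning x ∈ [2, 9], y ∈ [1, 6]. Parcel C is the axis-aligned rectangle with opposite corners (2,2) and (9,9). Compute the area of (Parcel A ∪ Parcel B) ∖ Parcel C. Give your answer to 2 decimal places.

|Parcel A ∪ Parcel B| = 38.1571.
|(Parcel A ∪ Parcel B) ∩ Parcel C| = 28.8571.
|(Parcel A ∪ Parcel B) ∖ Parcel C| = 38.1571 − 28.8571 = 9.30.

9.30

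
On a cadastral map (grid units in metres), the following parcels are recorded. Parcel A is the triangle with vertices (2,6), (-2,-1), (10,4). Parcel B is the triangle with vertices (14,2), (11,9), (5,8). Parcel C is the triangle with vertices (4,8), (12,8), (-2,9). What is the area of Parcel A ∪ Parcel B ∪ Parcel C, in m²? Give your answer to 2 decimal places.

57.29

By inclusion–exclusion:
Individual areas: |Parcel A| = 32, |Parcel B| = 22.5, |Parcel C| = 4.
|Parcel A∩Parcel B| = 0.
|Parcel A∩Parcel C| = 0.
|Parcel B∩Parcel C| = 1.213.
|Parcel A∩Parcel B∩Parcel C| = 0.
|Parcel A ∪ Parcel B ∪ Parcel C| = 58.5 − 1.213 + 0 = 57.29.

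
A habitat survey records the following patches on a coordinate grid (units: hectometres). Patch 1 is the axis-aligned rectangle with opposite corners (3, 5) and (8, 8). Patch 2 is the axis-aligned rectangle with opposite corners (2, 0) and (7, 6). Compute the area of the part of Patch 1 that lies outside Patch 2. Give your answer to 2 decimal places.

|Patch 1∩Patch 2|: x∈[3,7], y∈[5,6] → 4·1 = 4.
|Patch 1| = 15.
|Patch 1 ∖ Patch 2| = |Patch 1| − |Patch 1∩Patch 2| = 15 − 4 = 11.00.

11.00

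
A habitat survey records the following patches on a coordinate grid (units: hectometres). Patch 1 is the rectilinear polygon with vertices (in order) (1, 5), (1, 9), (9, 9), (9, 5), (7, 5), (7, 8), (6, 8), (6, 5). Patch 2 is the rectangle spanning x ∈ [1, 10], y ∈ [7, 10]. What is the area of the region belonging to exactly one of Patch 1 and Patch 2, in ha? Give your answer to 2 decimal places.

26.00

|Patch 1| = 29, |Patch 2| = 27, |Patch 1∩Patch 2| = 15.
|Patch 1 △ Patch 2| = |Patch 1| + |Patch 2| − 2·|Patch 1∩Patch 2| = 29 + 27 − 30 = 26.00.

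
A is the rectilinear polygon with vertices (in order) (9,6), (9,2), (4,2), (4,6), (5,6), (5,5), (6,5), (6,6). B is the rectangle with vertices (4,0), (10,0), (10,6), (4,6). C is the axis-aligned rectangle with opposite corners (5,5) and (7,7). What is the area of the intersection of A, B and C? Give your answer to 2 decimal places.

1.00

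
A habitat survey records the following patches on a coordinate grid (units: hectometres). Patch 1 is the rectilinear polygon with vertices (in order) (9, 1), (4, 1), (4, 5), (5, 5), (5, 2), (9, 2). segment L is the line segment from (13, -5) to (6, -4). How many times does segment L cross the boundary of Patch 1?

The segment lies entirely outside Patch 1 and never meets its boundary.

0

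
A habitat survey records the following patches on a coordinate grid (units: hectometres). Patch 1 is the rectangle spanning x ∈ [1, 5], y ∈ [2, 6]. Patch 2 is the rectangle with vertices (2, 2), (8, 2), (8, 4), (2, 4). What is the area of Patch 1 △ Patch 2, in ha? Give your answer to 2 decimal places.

|Patch 1∩Patch 2|: x∈[2,5], y∈[2,4] → 3·2 = 6.
|Patch 1 △ Patch 2| = |Patch 1| + |Patch 2| − 2·|Patch 1∩Patch 2| = 16 + 12 − 12 = 16.00.

16.00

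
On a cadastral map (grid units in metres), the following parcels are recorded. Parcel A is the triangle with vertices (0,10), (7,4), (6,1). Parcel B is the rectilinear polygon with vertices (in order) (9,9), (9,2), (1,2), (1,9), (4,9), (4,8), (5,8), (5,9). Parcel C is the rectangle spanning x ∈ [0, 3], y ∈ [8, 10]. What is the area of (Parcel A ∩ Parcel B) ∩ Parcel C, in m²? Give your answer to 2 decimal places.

The region (Parcel A ∩ Parcel B) ∩ Parcel C is the polygon with vertices (1,8.5), (1,9), (1.167,9), (2.333,8), (1.333,8).
By the shoelace formula its area is 0.67.

0.67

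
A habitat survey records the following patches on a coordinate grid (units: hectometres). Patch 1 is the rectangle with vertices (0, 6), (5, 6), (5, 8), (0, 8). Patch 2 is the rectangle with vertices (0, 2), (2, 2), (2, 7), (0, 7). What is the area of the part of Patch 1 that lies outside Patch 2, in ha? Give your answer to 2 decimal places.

8.00

|Patch 1∩Patch 2|: x∈[0,2], y∈[6,7] → 2·1 = 2.
|Patch 1| = 10.
|Patch 1 ∖ Patch 2| = |Patch 1| − |Patch 1∩Patch 2| = 10 − 2 = 8.00.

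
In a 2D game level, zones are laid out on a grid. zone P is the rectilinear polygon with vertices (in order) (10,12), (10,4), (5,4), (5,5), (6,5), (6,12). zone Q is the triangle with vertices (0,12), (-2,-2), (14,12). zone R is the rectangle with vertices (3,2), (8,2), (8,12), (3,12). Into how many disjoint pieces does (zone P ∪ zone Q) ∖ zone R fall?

2

(zone P ∪ zone Q) ∖ zone R splits into 2 disjoint pieces (area 23, area 45.0625).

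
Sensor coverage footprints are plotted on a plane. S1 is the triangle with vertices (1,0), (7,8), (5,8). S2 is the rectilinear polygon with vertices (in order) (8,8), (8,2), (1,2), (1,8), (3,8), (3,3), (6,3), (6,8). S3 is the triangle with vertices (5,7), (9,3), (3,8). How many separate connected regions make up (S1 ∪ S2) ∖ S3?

(S1 ∪ S2) ∖ S3 splits into 2 disjoint pieces (area 24.5322, area 7.6048).

2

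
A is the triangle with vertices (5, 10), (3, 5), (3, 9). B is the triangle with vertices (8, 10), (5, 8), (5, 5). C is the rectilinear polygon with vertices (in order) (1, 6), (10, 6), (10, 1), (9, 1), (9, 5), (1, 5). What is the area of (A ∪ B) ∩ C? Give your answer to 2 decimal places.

0.50

|A ∪ B| = 8.5.
|(A ∪ B) ∩ C| = 0.50.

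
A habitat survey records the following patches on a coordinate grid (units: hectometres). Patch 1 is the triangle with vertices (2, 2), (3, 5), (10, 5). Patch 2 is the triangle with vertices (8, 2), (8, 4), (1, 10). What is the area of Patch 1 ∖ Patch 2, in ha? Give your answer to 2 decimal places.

|Patch 1| = 10.5, |Patch 1∩Patch 2| = 1.7119.
|Patch 1 ∖ Patch 2| = |Patch 1| − |Patch 1∩Patch 2| = 10.5 − 1.7119 = 8.79.

8.79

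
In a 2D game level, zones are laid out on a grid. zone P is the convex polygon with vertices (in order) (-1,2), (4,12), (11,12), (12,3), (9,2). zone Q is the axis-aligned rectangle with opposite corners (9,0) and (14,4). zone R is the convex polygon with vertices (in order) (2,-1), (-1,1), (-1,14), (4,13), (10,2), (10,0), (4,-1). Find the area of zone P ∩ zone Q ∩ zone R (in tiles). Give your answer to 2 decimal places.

0.78

The intersection is the polygon with vertices (9,2), (9,3.833), (9.846,2.282).
By the shoelace formula its area is 0.78.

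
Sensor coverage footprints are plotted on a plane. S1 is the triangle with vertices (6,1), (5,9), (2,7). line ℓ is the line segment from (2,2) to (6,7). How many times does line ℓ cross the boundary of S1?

2

The segment meets the boundary at (3.818,4.273), (5.351,6.189).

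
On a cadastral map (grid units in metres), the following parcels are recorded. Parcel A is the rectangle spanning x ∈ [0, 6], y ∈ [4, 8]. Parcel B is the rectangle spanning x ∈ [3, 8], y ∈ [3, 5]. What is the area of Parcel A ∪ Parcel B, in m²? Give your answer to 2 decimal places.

By inclusion–exclusion:
Individual areas: |Parcel A| = 24, |Parcel B| = 10.
|Parcel A∩Parcel B|: x∈[3,6], y∈[4,5] → 3·1 = 3.
|Parcel A ∪ Parcel B| = 34 − 3 = 31.00.

31.00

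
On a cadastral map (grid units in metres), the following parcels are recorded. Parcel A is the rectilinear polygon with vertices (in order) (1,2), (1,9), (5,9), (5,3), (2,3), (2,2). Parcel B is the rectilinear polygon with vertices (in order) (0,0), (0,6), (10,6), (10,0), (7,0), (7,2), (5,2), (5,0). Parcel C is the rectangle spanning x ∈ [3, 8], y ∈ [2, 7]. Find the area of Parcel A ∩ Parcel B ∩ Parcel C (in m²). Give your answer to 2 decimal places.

6.00

The intersection is the polygon with vertices (5,6), (5,3), (3,3), (3,6).
By the shoelace formula its area is 6.00.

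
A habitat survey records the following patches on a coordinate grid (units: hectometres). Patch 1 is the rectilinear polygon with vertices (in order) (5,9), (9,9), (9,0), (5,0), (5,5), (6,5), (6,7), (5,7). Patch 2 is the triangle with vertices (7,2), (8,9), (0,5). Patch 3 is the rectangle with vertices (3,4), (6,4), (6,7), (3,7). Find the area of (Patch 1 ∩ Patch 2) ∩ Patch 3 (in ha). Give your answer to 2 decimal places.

1.00

|Patch 1 ∩ Patch 2| = 12.3929.
|(Patch 1 ∩ Patch 2) ∩ Patch 3| = 1.00.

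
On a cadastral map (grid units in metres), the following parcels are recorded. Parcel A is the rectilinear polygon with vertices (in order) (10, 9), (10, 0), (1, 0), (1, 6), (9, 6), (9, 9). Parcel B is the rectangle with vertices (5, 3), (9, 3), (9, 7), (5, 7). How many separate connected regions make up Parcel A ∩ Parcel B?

1

Parcel A ∩ Parcel B is a single connected region.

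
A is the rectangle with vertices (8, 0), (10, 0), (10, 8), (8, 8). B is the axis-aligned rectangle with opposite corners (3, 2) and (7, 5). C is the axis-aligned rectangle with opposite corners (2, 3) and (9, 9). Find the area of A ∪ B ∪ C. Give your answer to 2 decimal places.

By inclusion–exclusion:
Individual areas: |A| = 16, |B| = 12, |C| = 42.
|A∩B| = 0 (no overlap).
|A∩C|: x∈[8,9], y∈[3,8] → 1·5 = 5.
|B∩C|: x∈[3,7], y∈[3,5] → 4·2 = 8.
|A∩B∩C| = 0.
|A ∪ B ∪ C| = 70 − 13 + 0 = 57.00.

57.00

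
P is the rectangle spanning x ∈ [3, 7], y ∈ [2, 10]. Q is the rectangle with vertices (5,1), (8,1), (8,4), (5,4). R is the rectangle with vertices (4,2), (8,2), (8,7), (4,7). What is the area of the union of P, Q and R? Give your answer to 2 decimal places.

40.00

By inclusion–exclusion:
Individual areas: |P| = 32, |Q| = 9, |R| = 20.
|P∩Q|: x∈[5,7], y∈[2,4] → 2·2 = 4.
|P∩R|: x∈[4,7], y∈[2,7] → 3·5 = 15.
|Q∩R|: x∈[5,8], y∈[2,4] → 3·2 = 6.
|P∩Q∩R| = 4.
|P ∪ Q ∪ R| = 61 − 25 + 4 = 40.00.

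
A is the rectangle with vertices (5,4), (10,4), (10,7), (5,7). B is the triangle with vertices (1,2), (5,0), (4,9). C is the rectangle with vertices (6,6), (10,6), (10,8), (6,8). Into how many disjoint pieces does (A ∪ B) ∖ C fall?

2

(A ∪ B) ∖ C splits into 2 disjoint pieces (area 11, area 17).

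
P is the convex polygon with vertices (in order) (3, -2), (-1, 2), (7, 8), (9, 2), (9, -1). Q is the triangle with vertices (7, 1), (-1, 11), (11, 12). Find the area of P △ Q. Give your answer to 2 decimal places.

89.98

|P| = 59, |Q| = 64, |P∩Q| = 16.5109.
|P △ Q| = |P| + |Q| − 2·|P∩Q| = 59 + 64 − 33.0217 = 89.98.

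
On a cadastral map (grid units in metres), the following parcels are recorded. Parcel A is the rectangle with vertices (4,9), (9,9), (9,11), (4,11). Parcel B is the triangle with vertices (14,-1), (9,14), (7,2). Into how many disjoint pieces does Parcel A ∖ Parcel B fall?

1

Parcel A ∖ Parcel B is a single connected region.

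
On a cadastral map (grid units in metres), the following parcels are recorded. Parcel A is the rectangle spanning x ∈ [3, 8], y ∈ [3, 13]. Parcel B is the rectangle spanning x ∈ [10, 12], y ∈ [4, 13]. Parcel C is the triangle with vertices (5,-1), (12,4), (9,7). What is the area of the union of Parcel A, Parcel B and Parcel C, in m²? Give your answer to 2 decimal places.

83.00

By inclusion–exclusion:
Individual areas: |Parcel A| = 50, |Parcel B| = 18, |Parcel C| = 18.
|Parcel A∩Parcel B| = 0 (no overlap).
|Parcel A∩Parcel C| = 1.
|Parcel B∩Parcel C| = 2.
|Parcel A∩Parcel B∩Parcel C| = 0.
|Parcel A ∪ Parcel B ∪ Parcel C| = 86 − 3 + 0 = 83.00.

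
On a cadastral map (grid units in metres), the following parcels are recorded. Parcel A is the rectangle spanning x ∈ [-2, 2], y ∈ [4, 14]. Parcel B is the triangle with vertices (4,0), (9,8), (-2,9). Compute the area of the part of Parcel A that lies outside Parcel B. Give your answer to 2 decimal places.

|Parcel A| = 40, |Parcel A∩Parcel B| = 10.9394.
|Parcel A ∖ Parcel B| = |Parcel A| − |Parcel A∩Parcel B| = 40 − 10.9394 = 29.06.

29.06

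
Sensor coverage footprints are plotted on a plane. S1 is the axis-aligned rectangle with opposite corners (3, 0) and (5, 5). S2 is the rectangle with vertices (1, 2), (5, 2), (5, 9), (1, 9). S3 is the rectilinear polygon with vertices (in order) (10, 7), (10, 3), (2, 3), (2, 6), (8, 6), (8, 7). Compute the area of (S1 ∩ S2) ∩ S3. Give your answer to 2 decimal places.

4.00

The region (S1 ∩ S2) ∩ S3 is the polygon with vertices (3,5), (5,5), (5,3), (3,3).
By the shoelace formula its area is 4.00.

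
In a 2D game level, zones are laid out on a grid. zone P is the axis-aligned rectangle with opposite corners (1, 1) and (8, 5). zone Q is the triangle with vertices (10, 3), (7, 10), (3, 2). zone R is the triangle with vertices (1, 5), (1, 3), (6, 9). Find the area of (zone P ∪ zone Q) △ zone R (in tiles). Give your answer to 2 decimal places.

|zone P ∪ zone Q| = 43.0357.
|(zone P ∪ zone Q) ∩ zone R| = 1.6667.
|(zone P ∪ zone Q) △ zone R| = 43.0357 + 5 − 3.3333 = 44.70.

44.70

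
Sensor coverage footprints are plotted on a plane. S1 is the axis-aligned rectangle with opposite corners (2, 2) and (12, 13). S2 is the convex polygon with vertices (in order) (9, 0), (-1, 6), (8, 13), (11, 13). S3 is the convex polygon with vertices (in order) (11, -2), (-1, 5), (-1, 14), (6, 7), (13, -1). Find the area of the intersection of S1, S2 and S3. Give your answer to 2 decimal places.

32.35

The intersection is the polygon with vertices (9.308,2), (5.667,2), (2,4.2), (2,8.333), (3.5,9.5), (6,7), (9.467,3.037).
By the shoelace formula its area is 32.35.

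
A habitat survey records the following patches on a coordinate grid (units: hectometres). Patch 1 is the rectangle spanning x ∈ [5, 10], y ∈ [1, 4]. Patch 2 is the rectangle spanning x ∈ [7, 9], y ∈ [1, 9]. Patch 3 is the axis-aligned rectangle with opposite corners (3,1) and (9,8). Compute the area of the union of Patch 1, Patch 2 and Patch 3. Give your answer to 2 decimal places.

47.00

By inclusion–exclusion:
Individual areas: |Patch 1| = 15, |Patch 2| = 16, |Patch 3| = 42.
|Patch 1∩Patch 2|: x∈[7,9], y∈[1,4] → 2·3 = 6.
|Patch 1∩Patch 3|: x∈[5,9], y∈[1,4] → 4·3 = 12.
|Patch 2∩Patch 3|: x∈[7,9], y∈[1,8] → 2·7 = 14.
|Patch 1∩Patch 2∩Patch 3| = 6.
|Patch 1 ∪ Patch 2 ∪ Patch 3| = 73 − 32 + 6 = 47.00.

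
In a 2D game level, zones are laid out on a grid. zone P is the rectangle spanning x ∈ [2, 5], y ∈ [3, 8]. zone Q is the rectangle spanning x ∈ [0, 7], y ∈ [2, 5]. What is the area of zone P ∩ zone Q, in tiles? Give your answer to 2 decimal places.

6.00

|zone P∩zone Q|: x∈[2,5], y∈[3,5] → 3·2 = 6.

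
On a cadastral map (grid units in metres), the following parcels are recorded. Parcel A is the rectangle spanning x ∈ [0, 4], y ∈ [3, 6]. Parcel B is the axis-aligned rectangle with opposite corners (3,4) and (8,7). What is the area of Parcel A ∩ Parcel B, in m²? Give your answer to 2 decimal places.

2.00

|Parcel A∩Parcel B|: x∈[3,4], y∈[4,6] → 1·2 = 2.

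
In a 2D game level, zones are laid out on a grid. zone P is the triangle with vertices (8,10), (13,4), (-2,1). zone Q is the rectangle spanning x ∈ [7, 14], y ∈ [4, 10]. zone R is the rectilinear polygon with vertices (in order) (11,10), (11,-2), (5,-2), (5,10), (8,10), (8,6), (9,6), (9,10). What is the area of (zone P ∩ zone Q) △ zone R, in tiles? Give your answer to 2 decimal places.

59.05

|zone P ∩ zone Q| = 20.55.
|(zone P ∩ zone Q) ∩ zone R| = 14.75.
|(zone P ∩ zone Q) △ zone R| = 20.55 + 68 − 29.5 = 59.05.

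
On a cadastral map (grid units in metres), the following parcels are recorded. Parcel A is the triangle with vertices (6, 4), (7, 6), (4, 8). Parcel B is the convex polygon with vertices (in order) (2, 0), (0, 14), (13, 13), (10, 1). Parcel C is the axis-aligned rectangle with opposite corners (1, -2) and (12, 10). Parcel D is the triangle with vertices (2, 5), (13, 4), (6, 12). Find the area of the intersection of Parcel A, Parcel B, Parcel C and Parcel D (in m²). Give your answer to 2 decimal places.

3.80

The intersection is the polygon with vertices (6.304,4.609), (5.667,4.667), (4,8), (7,6).
By the shoelace formula its area is 3.80.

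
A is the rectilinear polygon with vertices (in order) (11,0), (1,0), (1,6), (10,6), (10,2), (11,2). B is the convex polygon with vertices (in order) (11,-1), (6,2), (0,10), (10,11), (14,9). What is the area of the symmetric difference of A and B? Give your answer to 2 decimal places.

93.17

|A| = 56, |B| = 94.5, |A∩B| = 28.6667.
|A △ B| = |A| + |B| − 2·|A∩B| = 56 + 94.5 − 57.3333 = 93.17.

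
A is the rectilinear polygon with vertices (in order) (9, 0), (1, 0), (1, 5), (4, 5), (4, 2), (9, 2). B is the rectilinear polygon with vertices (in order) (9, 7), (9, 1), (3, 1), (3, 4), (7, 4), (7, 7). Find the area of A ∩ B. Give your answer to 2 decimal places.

The intersection is the polygon with vertices (4,2), (9,2), (9,1), (3,1), (3,4), (4,4).
By the shoelace formula its area is 8.00.

8.00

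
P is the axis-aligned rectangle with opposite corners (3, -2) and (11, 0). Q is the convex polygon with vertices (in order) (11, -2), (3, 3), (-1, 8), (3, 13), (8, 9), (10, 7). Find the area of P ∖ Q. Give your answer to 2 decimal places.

|P| = 16, |P∩Q| = 2.9778.
|P ∖ Q| = |P| − |P∩Q| = 16 − 2.9778 = 13.02.

13.02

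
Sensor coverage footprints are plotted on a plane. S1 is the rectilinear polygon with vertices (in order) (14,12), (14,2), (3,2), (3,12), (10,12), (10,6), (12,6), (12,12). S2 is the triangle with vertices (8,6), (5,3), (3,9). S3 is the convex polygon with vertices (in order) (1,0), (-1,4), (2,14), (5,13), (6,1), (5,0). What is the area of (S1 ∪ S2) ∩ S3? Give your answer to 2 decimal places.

The region (S1 ∪ S2) ∩ S3 is the polygon with vertices (3,2), (3,9), (3,12), (5.083,12), (5.917,2).
By the shoelace formula its area is 25.00.

25.00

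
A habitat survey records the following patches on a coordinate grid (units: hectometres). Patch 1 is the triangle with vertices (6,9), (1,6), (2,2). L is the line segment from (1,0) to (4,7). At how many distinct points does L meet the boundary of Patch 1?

The segment meets the boundary at (1.947,2.211).

1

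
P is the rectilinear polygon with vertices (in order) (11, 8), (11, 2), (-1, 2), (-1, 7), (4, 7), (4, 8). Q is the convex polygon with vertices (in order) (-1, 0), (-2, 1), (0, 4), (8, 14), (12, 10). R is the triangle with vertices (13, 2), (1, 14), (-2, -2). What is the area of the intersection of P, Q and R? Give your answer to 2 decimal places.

25.40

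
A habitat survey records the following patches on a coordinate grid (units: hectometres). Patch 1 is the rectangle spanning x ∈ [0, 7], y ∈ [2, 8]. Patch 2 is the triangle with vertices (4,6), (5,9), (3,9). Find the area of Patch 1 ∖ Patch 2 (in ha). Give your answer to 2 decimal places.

40.67

|Patch 1| = 42, |Patch 1∩Patch 2| = 1.3333.
|Patch 1 ∖ Patch 2| = |Patch 1| − |Patch 1∩Patch 2| = 42 − 1.3333 = 40.67.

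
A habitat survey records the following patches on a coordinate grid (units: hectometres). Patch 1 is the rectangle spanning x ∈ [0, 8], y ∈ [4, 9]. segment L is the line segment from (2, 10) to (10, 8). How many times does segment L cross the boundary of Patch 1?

2

The segment meets the boundary at (8,8.5), (6,9).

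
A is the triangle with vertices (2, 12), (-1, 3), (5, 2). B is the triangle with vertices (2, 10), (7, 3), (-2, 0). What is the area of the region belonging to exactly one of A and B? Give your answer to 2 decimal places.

|A| = 28.5, |B| = 39, |A∩B| = 23.6664.
|A △ B| = |A| + |B| − 2·|A∩B| = 28.5 + 39 − 47.3329 = 20.17.

20.17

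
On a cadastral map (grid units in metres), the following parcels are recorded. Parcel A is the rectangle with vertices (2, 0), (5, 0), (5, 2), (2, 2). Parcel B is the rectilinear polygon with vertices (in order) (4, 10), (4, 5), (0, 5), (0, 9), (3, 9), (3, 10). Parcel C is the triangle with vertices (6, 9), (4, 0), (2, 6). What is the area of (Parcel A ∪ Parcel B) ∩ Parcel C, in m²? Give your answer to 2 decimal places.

4.44

|Parcel A ∪ Parcel B| = 23.
|(Parcel A ∪ Parcel B) ∩ Parcel C| = 4.44.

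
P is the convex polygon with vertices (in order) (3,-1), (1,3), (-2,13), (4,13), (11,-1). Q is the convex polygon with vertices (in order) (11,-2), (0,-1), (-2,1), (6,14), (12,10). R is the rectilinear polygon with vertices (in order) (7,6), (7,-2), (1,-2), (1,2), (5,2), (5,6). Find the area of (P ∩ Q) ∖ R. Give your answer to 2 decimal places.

50.82

|P ∩ Q| = 73.0727.
|(P ∩ Q) ∩ R| = 22.25.
|(P ∩ Q) ∖ R| = 73.0727 − 22.25 = 50.82.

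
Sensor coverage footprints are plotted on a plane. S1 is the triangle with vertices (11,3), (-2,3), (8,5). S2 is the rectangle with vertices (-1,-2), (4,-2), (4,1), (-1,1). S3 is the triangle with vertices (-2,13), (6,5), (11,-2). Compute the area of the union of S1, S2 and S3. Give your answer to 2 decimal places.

By inclusion–exclusion:
Individual areas: |S1| = 13, |S2| = 15, |S3| = 8.
|S1∩S2| = 0.
|S1∩S3| = 1.3771.
|S2∩S3| = 0.
|S1∩S2∩S3| = 0.
|S1 ∪ S2 ∪ S3| = 36 − 1.3771 + 0 = 34.62.

34.62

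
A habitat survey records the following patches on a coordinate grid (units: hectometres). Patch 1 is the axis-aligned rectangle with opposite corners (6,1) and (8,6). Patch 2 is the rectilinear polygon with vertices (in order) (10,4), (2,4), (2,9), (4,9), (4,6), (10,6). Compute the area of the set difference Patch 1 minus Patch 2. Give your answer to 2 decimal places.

6.00

|Patch 1| = 10, |Patch 1∩Patch 2| = 4.
|Patch 1 ∖ Patch 2| = |Patch 1| − |Patch 1∩Patch 2| = 10 − 4 = 6.00.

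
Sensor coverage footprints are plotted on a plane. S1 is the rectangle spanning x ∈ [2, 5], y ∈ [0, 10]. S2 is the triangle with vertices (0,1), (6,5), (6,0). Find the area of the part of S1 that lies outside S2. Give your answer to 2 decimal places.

|S1| = 30, |S1∩S2| = 8.75.
|S1 ∖ S2| = |S1| − |S1∩S2| = 30 − 8.75 = 21.25.

21.25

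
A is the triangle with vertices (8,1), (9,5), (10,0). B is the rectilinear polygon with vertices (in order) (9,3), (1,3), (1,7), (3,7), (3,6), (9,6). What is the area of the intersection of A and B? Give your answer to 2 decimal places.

0.50

The intersection is the polygon with vertices (9,5), (9,3), (8.5,3).
By the shoelace formula its area is 0.50.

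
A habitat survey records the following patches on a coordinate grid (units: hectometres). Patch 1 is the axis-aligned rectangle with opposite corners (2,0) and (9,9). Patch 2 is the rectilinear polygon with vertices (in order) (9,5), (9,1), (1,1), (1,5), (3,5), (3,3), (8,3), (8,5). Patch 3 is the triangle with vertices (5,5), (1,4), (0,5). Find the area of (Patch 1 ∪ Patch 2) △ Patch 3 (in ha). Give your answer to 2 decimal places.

|Patch 1 ∪ Patch 2| = 67.
|(Patch 1 ∪ Patch 2) ∩ Patch 3| = 2.
|(Patch 1 ∪ Patch 2) △ Patch 3| = 67 + 2.5 − 4 = 65.50.

65.50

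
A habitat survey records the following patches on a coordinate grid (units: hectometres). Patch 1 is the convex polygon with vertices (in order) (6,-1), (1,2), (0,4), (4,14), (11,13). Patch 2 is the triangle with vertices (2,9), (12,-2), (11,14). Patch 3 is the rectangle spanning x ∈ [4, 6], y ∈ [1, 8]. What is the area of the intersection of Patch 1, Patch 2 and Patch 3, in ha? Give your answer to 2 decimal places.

4.60

The intersection is the polygon with vertices (4,6.8), (4,8), (6,8), (6,4.6).
By the shoelace formula its area is 4.60.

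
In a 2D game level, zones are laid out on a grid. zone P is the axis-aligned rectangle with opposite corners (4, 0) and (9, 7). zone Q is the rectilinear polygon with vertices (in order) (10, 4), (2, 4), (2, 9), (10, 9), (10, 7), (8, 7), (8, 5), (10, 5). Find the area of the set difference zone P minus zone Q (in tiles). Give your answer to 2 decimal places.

22.00

|zone P| = 35, |zone P∩zone Q| = 13.
|zone P ∖ zone Q| = |zone P| − |zone P∩zone Q| = 35 − 13 = 22.00.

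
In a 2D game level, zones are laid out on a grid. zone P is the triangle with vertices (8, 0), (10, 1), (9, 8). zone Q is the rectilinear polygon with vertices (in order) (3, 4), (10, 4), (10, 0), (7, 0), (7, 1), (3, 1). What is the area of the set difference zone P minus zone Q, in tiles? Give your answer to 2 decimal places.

|zone P| = 7.5, |zone P∩zone Q| = 5.3571.
|zone P ∖ zone Q| = |zone P| − |zone P∩zone Q| = 7.5 − 5.3571 = 2.14.

2.14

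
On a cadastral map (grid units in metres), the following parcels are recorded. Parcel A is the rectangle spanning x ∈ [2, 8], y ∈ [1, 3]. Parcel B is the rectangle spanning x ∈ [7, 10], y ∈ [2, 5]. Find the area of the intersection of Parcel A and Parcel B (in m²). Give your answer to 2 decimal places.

|Parcel A∩Parcel B|: x∈[7,8], y∈[2,3] → 1·1 = 1.

1.00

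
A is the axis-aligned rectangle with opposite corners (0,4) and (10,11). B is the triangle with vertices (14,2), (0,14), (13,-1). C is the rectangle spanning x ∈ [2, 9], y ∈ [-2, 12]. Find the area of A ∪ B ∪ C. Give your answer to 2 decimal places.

By inclusion–exclusion:
Individual areas: |A| = 70, |B| = 27, |C| = 98.
|A∩B| = 12.4595.
|A∩C|: x∈[2,9], y∈[4,11] → 7·7 = 49.
|B∩C| = 11.3755.
|A∩B∩C| = 10.6024.
|A ∪ B ∪ C| = 195 − 72.835 + 10.6024 = 132.77.

132.77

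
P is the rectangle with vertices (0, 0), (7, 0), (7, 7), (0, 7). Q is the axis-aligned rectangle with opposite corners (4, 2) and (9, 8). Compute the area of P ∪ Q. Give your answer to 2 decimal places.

64.00

By inclusion–exclusion:
Individual areas: |P| = 49, |Q| = 30.
|P∩Q|: x∈[4,7], y∈[2,7] → 3·5 = 15.
|P ∪ Q| = 79 − 15 = 64.00.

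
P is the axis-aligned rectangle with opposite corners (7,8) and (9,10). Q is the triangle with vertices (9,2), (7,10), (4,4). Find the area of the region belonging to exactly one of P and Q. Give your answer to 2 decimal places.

21.00

|P| = 4, |Q| = 18, |P∩Q| = 0.5.
|P △ Q| = |P| + |Q| − 2·|P∩Q| = 4 + 18 − 1 = 21.00.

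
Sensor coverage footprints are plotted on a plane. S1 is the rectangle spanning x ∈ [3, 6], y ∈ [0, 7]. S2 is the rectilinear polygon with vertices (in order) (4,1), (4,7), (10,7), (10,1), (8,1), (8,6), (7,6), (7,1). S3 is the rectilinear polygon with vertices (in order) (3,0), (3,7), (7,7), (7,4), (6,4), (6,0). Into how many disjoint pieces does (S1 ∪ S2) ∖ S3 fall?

(S1 ∪ S2) ∖ S3 splits into 2 disjoint pieces (area 13, area 3).

2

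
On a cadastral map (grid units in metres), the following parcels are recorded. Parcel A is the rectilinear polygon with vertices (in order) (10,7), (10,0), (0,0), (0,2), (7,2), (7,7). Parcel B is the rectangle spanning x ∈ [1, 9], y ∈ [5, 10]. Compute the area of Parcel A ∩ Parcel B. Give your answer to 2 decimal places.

4.00

The intersection is the polygon with vertices (7,7), (9,7), (9,5), (7,5).
By the shoelace formula its area is 4.00.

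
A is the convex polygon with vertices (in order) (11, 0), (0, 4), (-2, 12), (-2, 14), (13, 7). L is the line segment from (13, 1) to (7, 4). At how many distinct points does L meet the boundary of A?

The segment meets the boundary at (11.5,1.75).

1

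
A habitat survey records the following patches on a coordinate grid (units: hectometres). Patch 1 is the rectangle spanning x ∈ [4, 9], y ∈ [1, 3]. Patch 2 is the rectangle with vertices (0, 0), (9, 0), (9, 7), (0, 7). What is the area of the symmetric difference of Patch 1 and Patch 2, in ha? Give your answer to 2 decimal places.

|Patch 1∩Patch 2|: x∈[4,9], y∈[1,3] → 5·2 = 10.
|Patch 1 △ Patch 2| = |Patch 1| + |Patch 2| − 2·|Patch 1∩Patch 2| = 10 + 63 − 20 = 53.00.

53.00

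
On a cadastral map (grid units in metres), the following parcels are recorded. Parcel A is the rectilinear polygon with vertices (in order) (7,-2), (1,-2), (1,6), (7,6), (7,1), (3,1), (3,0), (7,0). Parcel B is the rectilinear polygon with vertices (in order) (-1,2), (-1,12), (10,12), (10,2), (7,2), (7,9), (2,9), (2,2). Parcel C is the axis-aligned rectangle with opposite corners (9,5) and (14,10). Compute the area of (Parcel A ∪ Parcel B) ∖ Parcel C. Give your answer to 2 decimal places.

|Parcel A ∪ Parcel B| = 115.
|(Parcel A ∪ Parcel B) ∩ Parcel C| = 5.
|(Parcel A ∪ Parcel B) ∖ Parcel C| = 115 − 5 = 110.00.

110.00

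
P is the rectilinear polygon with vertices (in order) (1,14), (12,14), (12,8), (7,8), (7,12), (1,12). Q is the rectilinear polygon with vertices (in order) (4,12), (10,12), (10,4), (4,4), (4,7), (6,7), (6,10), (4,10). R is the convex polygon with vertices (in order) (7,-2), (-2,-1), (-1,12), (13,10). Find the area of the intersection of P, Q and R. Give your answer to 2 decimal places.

The intersection is the polygon with vertices (7,10.857), (10,10.429), (10,8), (7,8).
By the shoelace formula its area is 7.93.

7.93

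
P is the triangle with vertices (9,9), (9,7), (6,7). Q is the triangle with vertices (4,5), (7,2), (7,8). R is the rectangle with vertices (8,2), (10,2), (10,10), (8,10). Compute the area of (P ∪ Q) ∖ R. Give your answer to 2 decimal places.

10.00

|P ∪ Q| = 11.6667.
|(P ∪ Q) ∩ R| = 1.6667.
|(P ∪ Q) ∖ R| = 11.6667 − 1.6667 = 10.00.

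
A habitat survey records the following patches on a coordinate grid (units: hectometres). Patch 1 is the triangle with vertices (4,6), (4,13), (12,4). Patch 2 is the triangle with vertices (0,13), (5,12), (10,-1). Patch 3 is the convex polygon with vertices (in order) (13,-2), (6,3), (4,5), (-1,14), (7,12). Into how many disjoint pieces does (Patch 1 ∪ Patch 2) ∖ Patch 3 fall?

(Patch 1 ∪ Patch 2) ∖ Patch 3 splits into 3 disjoint pieces (area 0.0357, area 2.3366, area 0.6061).

3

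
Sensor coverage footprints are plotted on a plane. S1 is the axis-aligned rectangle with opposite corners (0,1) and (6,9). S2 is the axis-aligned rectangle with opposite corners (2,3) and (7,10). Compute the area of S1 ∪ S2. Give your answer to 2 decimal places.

By inclusion–exclusion:
Individual areas: |S1| = 48, |S2| = 35.
|S1∩S2|: x∈[2,6], y∈[3,9] → 4·6 = 24.
|S1 ∪ S2| = 83 − 24 = 59.00.

59.00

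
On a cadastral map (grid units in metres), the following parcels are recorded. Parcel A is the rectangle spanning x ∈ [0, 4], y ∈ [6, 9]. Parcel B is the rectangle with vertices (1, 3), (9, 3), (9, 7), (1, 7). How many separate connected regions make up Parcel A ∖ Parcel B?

Parcel A ∖ Parcel B is a single connected region.

1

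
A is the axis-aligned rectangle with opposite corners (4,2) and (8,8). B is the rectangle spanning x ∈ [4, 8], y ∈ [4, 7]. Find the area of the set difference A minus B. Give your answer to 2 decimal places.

|A∩B|: x∈[4,8], y∈[4,7] → 4·3 = 12.
|A| = 24.
|A ∖ B| = |A| − |A∩B| = 24 − 12 = 12.00.

12.00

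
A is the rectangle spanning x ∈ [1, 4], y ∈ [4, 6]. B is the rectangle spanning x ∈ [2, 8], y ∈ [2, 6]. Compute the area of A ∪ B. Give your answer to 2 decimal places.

26.00

By inclusion–exclusion:
Individual areas: |A| = 6, |B| = 24.
|A∩B|: x∈[2,4], y∈[4,6] → 2·2 = 4.
|A ∪ B| = 30 − 4 = 26.00.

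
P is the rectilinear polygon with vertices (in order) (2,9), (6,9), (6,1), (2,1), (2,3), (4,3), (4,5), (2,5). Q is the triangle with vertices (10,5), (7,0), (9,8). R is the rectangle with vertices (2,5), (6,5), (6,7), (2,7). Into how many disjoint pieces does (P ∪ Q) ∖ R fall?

3

(P ∪ Q) ∖ R splits into 3 disjoint pieces (area 8, area 12, area 7).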